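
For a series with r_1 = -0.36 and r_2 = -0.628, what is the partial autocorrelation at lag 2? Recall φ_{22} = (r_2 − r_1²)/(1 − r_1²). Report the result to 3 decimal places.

-0.870

φ_{22} = (r_2 − r_1²) / (1 − r_1²)
r_1² = (-0.36)² = 0.1296
Numerator = -0.628 − 0.1296 = -0.7576; denominator = 1 − 0.1296 = 0.8704
φ_{22} = -0.7576 / 0.8704 = -0.870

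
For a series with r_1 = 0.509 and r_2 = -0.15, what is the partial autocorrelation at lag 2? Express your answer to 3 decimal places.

-0.552

φ_{22} = (r_2 − r_1²) / (1 − r_1²)
r_1² = (0.509)² = 0.259081
Numerator = -0.15 − 0.2591 = -0.4091; denominator = 1 − 0.2591 = 0.7409
φ_{22} = -0.4091 / 0.7409 = -0.552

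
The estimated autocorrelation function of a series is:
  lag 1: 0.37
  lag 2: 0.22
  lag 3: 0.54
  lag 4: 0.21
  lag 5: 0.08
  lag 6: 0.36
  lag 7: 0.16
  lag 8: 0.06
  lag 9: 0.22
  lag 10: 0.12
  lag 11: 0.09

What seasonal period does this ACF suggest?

The largest autocorrelation is r_3 = 0.54; the remaining lags stay at or below 0.37. The elevated value at lag 1 (0.37), dropping to 0.22 at lag 2, reflects decaying short-term dependence rather than seasonality.
The dominant spike at lag 3 indicates a seasonal period of 3.

3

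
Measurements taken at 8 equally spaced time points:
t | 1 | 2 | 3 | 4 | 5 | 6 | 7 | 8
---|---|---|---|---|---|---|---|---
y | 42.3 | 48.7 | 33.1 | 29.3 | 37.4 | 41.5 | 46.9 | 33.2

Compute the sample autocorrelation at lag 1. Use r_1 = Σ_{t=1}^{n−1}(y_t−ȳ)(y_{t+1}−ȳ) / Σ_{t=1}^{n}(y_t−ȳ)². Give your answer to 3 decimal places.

Mean ȳ = (42.3 + 48.7 + 33.1 + 29.3 + 37.4 + 41.5 + 46.9 + 33.2)/8 = 39.0500
Deviations from mean: 3.2500, 9.6500, -5.9500, -9.7500, -1.6500, 2.4500, 7.8500, -5.8500
Σ(y_t−ȳ)(y_{t+1}−ȳ) = (31.3625) + (-57.4175) + (58.0125) + (16.0875) + (-4.0425) + (19.2325) + (-45.9225) = 17.3125
Denominator Σ(y_t−ȳ)² = 338.7200
r_1 = 17.3125 / 338.7200 = 0.051

0.051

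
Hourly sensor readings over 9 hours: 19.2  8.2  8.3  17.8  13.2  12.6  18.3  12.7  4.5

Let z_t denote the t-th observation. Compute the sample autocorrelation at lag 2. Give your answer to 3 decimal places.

-0.473

Mean z̄ = (19.2 + 8.2 + 8.3 + 17.8 + 13.2 + 12.6 + 18.3 + 12.7 + 4.5)/9 = 12.7556
Numerator Σ_{t=1}^{7}(z_t−z̄)(z_{t+2}−z̄) = -97.7584
Denominator Σ(z_t−z̄)² = 206.7022
r_2 = -97.7584 / 206.7022 = -0.473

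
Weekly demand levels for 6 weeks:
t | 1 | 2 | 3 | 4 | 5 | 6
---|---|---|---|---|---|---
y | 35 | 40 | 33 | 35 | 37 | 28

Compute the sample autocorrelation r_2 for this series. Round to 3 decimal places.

-0.060

Mean ȳ = (35 + 40 + 33 + 35 + 37 + 28)/6 = 34.6667
Deviations from mean: 0.3333, 5.3333, -1.6667, 0.3333, 2.3333, -6.6667
Numerator Σ_{t=1}^{4}(y_t−ȳ)(y_{t+2}−ȳ) = -4.8889
Denominator Σ(y_t−ȳ)² = 81.3333
r_2 = -4.8889 / 81.3333 = -0.060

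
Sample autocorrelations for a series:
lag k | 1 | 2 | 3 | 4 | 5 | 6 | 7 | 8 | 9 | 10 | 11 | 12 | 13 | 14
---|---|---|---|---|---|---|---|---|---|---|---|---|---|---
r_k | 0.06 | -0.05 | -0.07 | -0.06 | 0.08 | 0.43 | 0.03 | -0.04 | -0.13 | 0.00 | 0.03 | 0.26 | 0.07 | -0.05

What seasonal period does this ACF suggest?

The largest autocorrelation is r_6 = 0.43, with a weaker echo at lag 12 (0.26); the remaining lags stay at or below 0.08.
The dominant spike at lag 6 indicates a seasonal period of 6.

6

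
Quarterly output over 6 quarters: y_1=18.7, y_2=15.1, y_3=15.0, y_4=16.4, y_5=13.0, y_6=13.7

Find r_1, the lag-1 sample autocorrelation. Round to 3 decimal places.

0.011

Mean ȳ = (18.7 + 15.1 + 15.0 + 16.4 + 13.0 + 13.7)/6 = 15.3167
Deviations from mean: 3.3833, -0.2167, -0.3167, 1.0833, -2.3167, -1.6167
Σ(y_t−ȳ)(y_{t+1}−ȳ) = (-0.7331) + (0.0686) + (-0.3431) + (-2.5097) + (3.7453) = 0.2281
Denominator Σ(y_t−ȳ)² = 20.7483
r_1 = 0.2281 / 20.7483 = 0.011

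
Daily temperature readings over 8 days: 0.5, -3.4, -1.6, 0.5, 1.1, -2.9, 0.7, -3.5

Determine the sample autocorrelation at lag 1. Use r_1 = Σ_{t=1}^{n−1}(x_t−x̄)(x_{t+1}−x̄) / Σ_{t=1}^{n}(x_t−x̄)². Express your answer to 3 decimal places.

Mean x̄ = (0.5 − 3.4 − 1.6 + 0.5 + 1.1 − 2.9 + 0.7 − 3.5)/8 = -1.0750
Σ(x_t−x̄)(x_{t+1}−x̄) = (-3.6619) + (1.2206) + (-0.8269) + (3.4256) + (-3.9694) + (-3.2394) + (-4.3044) = -11.3556
Denominator Σ(x_t−x̄)² = 27.7350
r_1 = -11.3556 / 27.7350 = -0.409

-0.409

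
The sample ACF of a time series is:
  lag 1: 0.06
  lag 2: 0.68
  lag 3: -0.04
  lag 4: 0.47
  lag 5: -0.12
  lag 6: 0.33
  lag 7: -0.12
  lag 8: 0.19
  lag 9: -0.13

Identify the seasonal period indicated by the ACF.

The largest autocorrelation is r_2 = 0.68, with weaker echoes at lags 4 (0.47), 6 (0.33) and 8 (0.19); the remaining lags stay at or below 0.06.
The dominant spike at lag 2 indicates a seasonal period of 2.

2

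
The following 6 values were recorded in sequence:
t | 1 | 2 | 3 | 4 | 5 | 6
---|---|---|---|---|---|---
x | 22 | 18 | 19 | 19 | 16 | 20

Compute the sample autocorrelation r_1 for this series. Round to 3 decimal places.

-0.300

Mean x̄ = (22 + 18 + 19 + 19 + 16 + 20)/6 = 19.0000
Deviations from mean: 3.0000, -1.0000, 0.0000, 0.0000, -3.0000, 1.0000
Numerator Σ_{t=1}^{5}(x_t−x̄)(x_{t+1}−x̄) = -6.0000
Denominator Σ(x_t−x̄)² = 20.0000
r_1 = -6.0000 / 20.0000 = -0.300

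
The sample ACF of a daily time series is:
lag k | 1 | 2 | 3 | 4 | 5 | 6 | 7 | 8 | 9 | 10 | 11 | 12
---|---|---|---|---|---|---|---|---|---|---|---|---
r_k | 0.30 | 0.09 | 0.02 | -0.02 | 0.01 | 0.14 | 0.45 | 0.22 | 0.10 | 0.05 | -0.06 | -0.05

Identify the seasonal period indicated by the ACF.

The largest autocorrelation is r_7 = 0.45; the remaining lags stay at or below 0.30. The elevated value at lag 1 (0.30), dropping to 0.09 at lag 2, reflects decaying short-term dependence rather than seasonality.
The dominant spike at lag 7 indicates a seasonal period of 7.

7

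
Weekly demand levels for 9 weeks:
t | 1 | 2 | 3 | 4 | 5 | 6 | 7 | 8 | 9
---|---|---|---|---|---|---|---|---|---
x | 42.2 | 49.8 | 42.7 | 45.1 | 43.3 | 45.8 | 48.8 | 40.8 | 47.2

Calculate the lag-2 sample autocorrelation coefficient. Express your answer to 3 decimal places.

Mean x̄ = (42.2 + 49.8 + 42.7 + 45.1 + 43.3 + 45.8 + 48.8 + 40.8 + 47.2)/9 = 45.0778
Numerator Σ_{t=1}^{7}(x_t−x̄)(x_{t+2}−x̄) = 9.3835
Denominator Σ(x_t−x̄)² = 76.5756
r_2 = 9.3835 / 76.5756 = 0.123

0.123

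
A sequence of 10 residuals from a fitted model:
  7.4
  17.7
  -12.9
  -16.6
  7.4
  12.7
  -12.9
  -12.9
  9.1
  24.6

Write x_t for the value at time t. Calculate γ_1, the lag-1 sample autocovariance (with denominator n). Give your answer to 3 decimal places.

Mean x̄ = (7.4 + 17.7 − 12.9 − 16.6 + 7.4 + 12.7 − 12.9 − 12.9 + 9.1 + 24.6)/10 = 2.3600
Σ_{t=1}^{9}(x_t−x̄)(x_{t+1}−x̄) = 211.2344
γ_1 = 211.2344 / 10 = 21.123

21.123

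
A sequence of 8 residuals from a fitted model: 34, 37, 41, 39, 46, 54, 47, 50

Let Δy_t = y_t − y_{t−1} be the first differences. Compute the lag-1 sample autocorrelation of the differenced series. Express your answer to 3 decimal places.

First differences Δy: 3, 4, -2, 7, 8, -7, 3
Mean of differences = 2.2857
Numerator Σ(Δy_t−Δȳ)(Δy_{t+1}−Δȳ) = -59.0816
Denominator Σ(Δy_t−Δȳ)² = 163.4286
r_1(Δy) = -59.0816 / 163.4286 = -0.362

-0.362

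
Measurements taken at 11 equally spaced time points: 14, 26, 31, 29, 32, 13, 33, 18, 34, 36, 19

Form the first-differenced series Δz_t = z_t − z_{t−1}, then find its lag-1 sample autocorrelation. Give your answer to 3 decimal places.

First differences Δz: 12, 5, -2, 3, -19, 20, -15, 16, 2, -17
Mean of differences = 0.5000
Numerator Σ(Δz_t−Δz̄)(Δz_{t+1}−Δz̄) = -940.2500
Denominator Σ(Δz_t−Δz̄)² = 1714.5000
r_1(Δz) = -940.2500 / 1714.5000 = -0.548

-0.548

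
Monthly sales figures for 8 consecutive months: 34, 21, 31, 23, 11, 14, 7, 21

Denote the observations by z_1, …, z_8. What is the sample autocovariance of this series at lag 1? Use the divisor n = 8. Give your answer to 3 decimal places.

19.148

Mean z̄ = (34 + 21 + 31 + 23 + 11 + 14 + 7 + 21)/8 = 20.2500
Σ_{t=1}^{7}(z_t−z̄)(z_{t+1}−z̄) = 153.1875
γ_1 = 153.1875 / 8 = 19.148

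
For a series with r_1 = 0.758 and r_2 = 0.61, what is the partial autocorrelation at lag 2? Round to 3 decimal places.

φ_{22} = (r_2 − r_1²) / (1 − r_1²)
r_1² = (0.758)² = 0.574564
Numerator = 0.61 − 0.5746 = 0.0354; denominator = 1 − 0.5746 = 0.4254
φ_{22} = 0.0354 / 0.4254 = 0.083

0.083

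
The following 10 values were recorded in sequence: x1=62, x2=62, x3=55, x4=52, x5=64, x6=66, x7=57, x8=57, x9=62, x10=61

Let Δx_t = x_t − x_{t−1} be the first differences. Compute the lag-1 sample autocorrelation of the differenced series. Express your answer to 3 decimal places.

First differences Δx: 0, -7, -3, 12, 2, -9, 0, 5, -1
Mean of differences = -0.1111
Numerator Σ(Δx_t−Δx̄)(Δx_{t+1}−Δx̄) = -14.0123
Denominator Σ(Δx_t−Δx̄)² = 312.8889
r_1(Δx) = -14.0123 / 312.8889 = -0.045

-0.045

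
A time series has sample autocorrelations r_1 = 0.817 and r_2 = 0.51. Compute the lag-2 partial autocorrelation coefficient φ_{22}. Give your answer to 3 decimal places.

-0.474

φ_{22} = (r_2 − r_1²) / (1 − r_1²)
r_1² = (0.817)² = 0.667489
Numerator = 0.51 − 0.6675 = -0.1575; denominator = 1 − 0.6675 = 0.3325
φ_{22} = -0.1575 / 0.3325 = -0.474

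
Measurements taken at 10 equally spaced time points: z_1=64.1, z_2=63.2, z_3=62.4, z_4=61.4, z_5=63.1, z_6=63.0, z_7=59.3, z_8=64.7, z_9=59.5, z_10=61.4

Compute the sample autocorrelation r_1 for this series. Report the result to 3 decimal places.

Mean z̄ = (64.1 + 63.2 + 62.4 + 61.4 + 63.1 + 63.0 + 59.3 + 64.7 + 59.5 + 61.4)/10 = 62.2100
Numerator Σ_{t=1}^{9}(z_t−z̄)(z_{t+1}−z̄) = -12.2101
Denominator Σ(z_t−z̄)² = 29.3290
r_1 = -12.2101 / 29.3290 = -0.416

-0.416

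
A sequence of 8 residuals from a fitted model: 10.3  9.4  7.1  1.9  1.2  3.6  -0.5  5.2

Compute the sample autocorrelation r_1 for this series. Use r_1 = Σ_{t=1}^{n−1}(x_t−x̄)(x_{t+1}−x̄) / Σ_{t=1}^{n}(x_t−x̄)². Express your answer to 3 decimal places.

Mean x̄ = (10.3 + 9.4 + 7.1 + 1.9 + 1.2 + 3.6 − 0.5 + 5.2)/8 = 4.7750
Σ(x_t−x̄)(x_{t+1}−x̄) = (25.5531) + (10.7531) + (-6.6844) + (10.2781) + (4.2006) + (6.1981) + (-2.2419) = 48.0569
Denominator Σ(x_t−x̄)² = 107.7550
r_1 = 48.0569 / 107.7550 = 0.446

0.446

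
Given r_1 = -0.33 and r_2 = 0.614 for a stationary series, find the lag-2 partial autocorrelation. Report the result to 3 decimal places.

φ_{22} = (r_2 − r_1²) / (1 − r_1²)
r_1² = (-0.33)² = 0.1089
Numerator = 0.614 − 0.1089 = 0.5051; denominator = 1 − 0.1089 = 0.8911
φ_{22} = 0.5051 / 0.8911 = 0.567

0.567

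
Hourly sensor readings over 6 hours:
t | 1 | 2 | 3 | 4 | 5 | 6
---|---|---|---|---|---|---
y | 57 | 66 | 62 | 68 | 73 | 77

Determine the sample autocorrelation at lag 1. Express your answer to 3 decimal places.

Mean ȳ = (57 + 66 + 62 + 68 + 73 + 77)/6 = 67.1667
Deviations from mean: -10.1667, -1.1667, -5.1667, 0.8333, 5.8333, 9.8333
Numerator Σ_{t=1}^{5}(y_t−ȳ)(y_{t+1}−ȳ) = 75.8056
Denominator Σ(y_t−ȳ)² = 262.8333
r_1 = 75.8056 / 262.8333 = 0.288

0.288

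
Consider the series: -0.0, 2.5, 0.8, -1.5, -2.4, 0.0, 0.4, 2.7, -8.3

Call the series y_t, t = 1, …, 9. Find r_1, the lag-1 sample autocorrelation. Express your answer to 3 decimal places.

-0.180

Mean ȳ = (-0.0 + 2.5 + 0.8 − 1.5 − 2.4 + 0.0 + 0.4 + 2.7 − 8.3)/9 = -0.6444
Numerator Σ_{t=1}^{8}(y_t−ȳ)(y_{t+1}−ȳ) = -15.7342
Denominator Σ(y_t−ȳ)² = 87.5022
r_1 = -15.7342 / 87.5022 = -0.180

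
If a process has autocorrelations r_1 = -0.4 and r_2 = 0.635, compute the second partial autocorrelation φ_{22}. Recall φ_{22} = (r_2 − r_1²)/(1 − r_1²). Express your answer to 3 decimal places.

φ_{22} = (r_2 − r_1²) / (1 − r_1²)
r_1² = (-0.4)² = 0.16
Numerator = 0.635 − 0.1600 = 0.4750; denominator = 1 − 0.1600 = 0.8400
φ_{22} = 0.4750 / 0.8400 = 0.565

0.565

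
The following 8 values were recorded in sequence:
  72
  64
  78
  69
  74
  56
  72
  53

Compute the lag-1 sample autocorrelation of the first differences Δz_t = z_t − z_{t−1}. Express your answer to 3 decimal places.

-0.757

First differences Δz: -8, 14, -9, 5, -18, 16, -19
Mean of differences = -2.7143
Numerator Σ(Δz_t−Δz̄)(Δz_{t+1}−Δz̄) = -950.6531
Denominator Σ(Δz_t−Δz̄)² = 1255.4286
r_1(Δz) = -950.6531 / 1255.4286 = -0.757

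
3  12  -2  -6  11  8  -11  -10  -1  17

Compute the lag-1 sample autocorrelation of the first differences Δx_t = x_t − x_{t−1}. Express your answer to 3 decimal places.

0.028

First differences Δx: 9, -14, -4, 17, -3, -19, 1, 9, 18
Mean of differences = 1.5556
Numerator Σ(Δx_t−Δx̄)(Δx_{t+1}−Δx̄) = 37.8025
Denominator Σ(Δx_t−Δx̄)² = 1336.2222
r_1(Δx) = 37.8025 / 1336.2222 = 0.028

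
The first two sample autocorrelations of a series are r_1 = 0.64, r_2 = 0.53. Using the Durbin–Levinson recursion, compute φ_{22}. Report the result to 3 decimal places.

φ_{22} = (r_2 − r_1²) / (1 − r_1²)
r_1² = (0.64)² = 0.4096
Numerator = 0.53 − 0.4096 = 0.1204; denominator = 1 − 0.4096 = 0.5904
φ_{22} = 0.1204 / 0.5904 = 0.204

0.204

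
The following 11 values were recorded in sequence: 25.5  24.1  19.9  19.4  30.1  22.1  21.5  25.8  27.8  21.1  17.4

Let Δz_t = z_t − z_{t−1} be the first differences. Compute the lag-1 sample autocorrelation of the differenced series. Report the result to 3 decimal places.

-0.234

First differences Δz: -1.4, -4.2, -0.5, 10.7, -8.0, -0.6, 4.3, 2.0, -6.7, -3.7
Mean of differences = -0.8100
Numerator Σ(Δz_t−Δz̄)(Δz_{t+1}−Δz̄) = -63.8461
Denominator Σ(Δz_t−Δz̄)² = 273.2090
r_1(Δz) = -63.8461 / 273.2090 = -0.234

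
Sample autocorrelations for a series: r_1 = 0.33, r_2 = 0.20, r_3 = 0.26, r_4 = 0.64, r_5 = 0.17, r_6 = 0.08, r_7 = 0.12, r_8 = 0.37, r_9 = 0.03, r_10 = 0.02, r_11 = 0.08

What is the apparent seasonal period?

The largest autocorrelation is r_4 = 0.64, with a weaker echo at lag 8 (0.37); the remaining lags stay at or below 0.33. The elevated value at lag 1 (0.33), dropping to 0.20 at lag 2, reflects decaying short-term dependence rather than seasonality.
The dominant spike at lag 4 indicates a seasonal period of 4.

4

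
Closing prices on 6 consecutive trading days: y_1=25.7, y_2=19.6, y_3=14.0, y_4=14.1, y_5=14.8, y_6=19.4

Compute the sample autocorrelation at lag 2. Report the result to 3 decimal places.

Mean ȳ = (25.7 + 19.6 + 14.0 + 14.1 + 14.8 + 19.4)/6 = 17.9333
Numerator Σ_{t=1}^{4}(y_t−ȳ)(y_{t+2}−ȳ) = -30.2356
Denominator Σ(y_t−ȳ)² = 105.2333
r_2 = -30.2356 / 105.2333 = -0.287

-0.287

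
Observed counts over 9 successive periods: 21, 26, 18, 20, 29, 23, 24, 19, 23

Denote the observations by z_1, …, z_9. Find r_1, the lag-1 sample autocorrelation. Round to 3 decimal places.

Mean z̄ = (21 + 26 + 18 + 20 + 29 + 23 + 24 + 19 + 23)/9 = 22.5556
Numerator Σ_{t=1}^{8}(z_t−z̄)(z_{t+1}−z̄) = -29.0864
Denominator Σ(z_t−z̄)² = 98.2222
r_1 = -29.0864 / 98.2222 = -0.296

-0.296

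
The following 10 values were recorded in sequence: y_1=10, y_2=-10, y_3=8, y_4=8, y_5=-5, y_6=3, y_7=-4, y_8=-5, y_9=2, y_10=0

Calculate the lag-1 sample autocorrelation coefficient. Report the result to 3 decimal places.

Mean ȳ = (10 − 10 + 8 + 8 − 5 + 3 − 4 − 5 + 2 + 0)/10 = 0.7000
Numerator Σ_{t=1}^{9}(y_t−ȳ)(y_{t+1}−ȳ) = -171.3900
Denominator Σ(y_t−ȳ)² = 402.1000
r_1 = -171.3900 / 402.1000 = -0.426

-0.426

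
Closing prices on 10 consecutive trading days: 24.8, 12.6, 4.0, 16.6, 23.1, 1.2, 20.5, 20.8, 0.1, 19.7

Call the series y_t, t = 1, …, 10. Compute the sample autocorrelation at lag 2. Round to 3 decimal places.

-0.403

Mean ȳ = (24.8 + 12.6 + 4.0 + 16.6 + 23.1 + 1.2 + 20.5 + 20.8 + 0.1 + 19.7)/10 = 14.3400
Numerator Σ_{t=1}^{8}(y_t−ȳ)(y_{t+2}−ȳ) = -316.3792
Denominator Σ(y_t−ȳ)² = 785.0440
r_2 = -316.3792 / 785.0440 = -0.403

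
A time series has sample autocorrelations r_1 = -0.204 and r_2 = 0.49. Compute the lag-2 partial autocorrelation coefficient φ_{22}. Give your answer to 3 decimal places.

0.468

φ_{22} = (r_2 − r_1²) / (1 − r_1²)
r_1² = (-0.204)² = 0.041616
Numerator = 0.49 − 0.0416 = 0.4484; denominator = 1 − 0.0416 = 0.9584
φ_{22} = 0.4484 / 0.9584 = 0.468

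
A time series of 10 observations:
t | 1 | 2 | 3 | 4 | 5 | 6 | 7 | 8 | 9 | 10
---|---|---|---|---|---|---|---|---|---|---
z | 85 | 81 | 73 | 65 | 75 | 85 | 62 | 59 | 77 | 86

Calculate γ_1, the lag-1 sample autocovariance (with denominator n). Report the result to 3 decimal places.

13.136

Mean z̄ = (85 + 81 + 73 + 65 + 75 + 85 + 62 + 59 + 77 + 86)/10 = 74.8000
Σ_{t=1}^{9}(z_t−z̄)(z_{t+1}−z̄) = 131.3600
γ_1 = 131.3600 / 10 = 13.136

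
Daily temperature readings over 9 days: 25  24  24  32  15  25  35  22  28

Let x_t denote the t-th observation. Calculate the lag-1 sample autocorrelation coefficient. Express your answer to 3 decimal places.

Mean x̄ = (25 + 24 + 24 + 32 + 15 + 25 + 35 + 22 + 28)/9 = 25.5556
Numerator Σ_{t=1}^{8}(x_t−x̄)(x_{t+1}−x̄) = -116.4198
Denominator Σ(x_t−x̄)² = 266.2222
r_1 = -116.4198 / 266.2222 = -0.437

-0.437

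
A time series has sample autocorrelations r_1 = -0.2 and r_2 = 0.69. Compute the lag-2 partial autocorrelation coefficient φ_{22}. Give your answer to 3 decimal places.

φ_{22} = (r_2 − r_1²) / (1 − r_1²)
r_1² = (-0.2)² = 0.04
Numerator = 0.69 − 0.0400 = 0.6500; denominator = 1 − 0.0400 = 0.9600
φ_{22} = 0.6500 / 0.9600 = 0.677

0.677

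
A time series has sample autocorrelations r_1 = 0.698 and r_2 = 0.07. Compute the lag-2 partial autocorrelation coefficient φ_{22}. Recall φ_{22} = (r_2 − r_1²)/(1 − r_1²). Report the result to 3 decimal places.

-0.814

φ_{22} = (r_2 − r_1²) / (1 − r_1²)
r_1² = (0.698)² = 0.487204
Numerator = 0.07 − 0.4872 = -0.4172; denominator = 1 − 0.4872 = 0.5128
φ_{22} = -0.4172 / 0.5128 = -0.814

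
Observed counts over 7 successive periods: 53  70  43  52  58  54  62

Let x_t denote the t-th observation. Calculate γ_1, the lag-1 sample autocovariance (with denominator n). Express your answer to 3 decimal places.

-28.000

Mean x̄ = (53 + 70 + 43 + 52 + 58 + 54 + 62)/7 = 56.0000
Σ_{t=1}^{6}(x_t−x̄)(x_{t+1}−x̄) = -196.0000
γ_1 = -196.0000 / 7 = -28.000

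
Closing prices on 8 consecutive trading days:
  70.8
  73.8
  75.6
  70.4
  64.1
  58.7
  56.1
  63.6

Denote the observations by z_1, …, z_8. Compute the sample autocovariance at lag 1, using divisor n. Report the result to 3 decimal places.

Mean z̄ = (70.8 + 73.8 + 75.6 + 70.4 + 64.1 + 58.7 + 56.1 + 63.6)/8 = 66.6375
Deviations: 4.1625, 7.1625, 8.9625, 3.7625, -2.5375, -7.9375, -10.5375, -3.0375
Σ_{t=1}^{7}(z_t−z̄)(z_{t+1}−z̄) = 253.9723
γ_1 = 253.9723 / 8 = 31.747

31.747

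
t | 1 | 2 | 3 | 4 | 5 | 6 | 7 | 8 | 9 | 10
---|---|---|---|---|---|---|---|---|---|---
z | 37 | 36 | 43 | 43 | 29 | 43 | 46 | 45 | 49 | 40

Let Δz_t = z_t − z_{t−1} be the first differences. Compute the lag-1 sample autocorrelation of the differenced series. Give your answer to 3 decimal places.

-0.380

First differences Δz: -1, 7, 0, -14, 14, 3, -1, 4, -9
Mean of differences = 0.3333
Numerator Σ(Δz_t−Δz̄)(Δz_{t+1}−Δz̄) = -208.4444
Denominator Σ(Δz_t−Δz̄)² = 548.0000
r_1(Δz) = -208.4444 / 548.0000 = -0.380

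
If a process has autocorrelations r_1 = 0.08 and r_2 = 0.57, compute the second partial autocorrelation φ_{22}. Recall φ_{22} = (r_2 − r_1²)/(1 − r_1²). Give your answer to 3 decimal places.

φ_{22} = (r_2 − r_1²) / (1 − r_1²)
r_1² = (0.08)² = 0.0064
Numerator = 0.57 − 0.0064 = 0.5636; denominator = 1 − 0.0064 = 0.9936
φ_{22} = 0.5636 / 0.9936 = 0.567

0.567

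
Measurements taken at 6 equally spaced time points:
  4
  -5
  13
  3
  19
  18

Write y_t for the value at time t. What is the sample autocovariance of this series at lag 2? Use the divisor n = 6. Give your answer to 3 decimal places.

Mean ȳ = (4 − 5 + 13 + 3 + 19 + 18)/6 = 8.6667
Σ_{t=1}^{4}(y_t−ȳ)(y_{t+2}−ȳ) = 49.1111
γ_2 = 49.1111 / 6 = 8.185

8.185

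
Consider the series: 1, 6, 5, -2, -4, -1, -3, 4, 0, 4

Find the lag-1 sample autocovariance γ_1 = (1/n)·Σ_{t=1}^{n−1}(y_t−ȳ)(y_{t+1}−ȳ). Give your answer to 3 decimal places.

2.300

Mean ȳ = (1 + 6 + 5 − 2 − 4 − 1 − 3 + 4 + 0 + 4)/10 = 1.0000
Σ_{t=1}^{9}(y_t−ȳ)(y_{t+1}−ȳ) = 23.0000
γ_1 = 23.0000 / 10 = 2.300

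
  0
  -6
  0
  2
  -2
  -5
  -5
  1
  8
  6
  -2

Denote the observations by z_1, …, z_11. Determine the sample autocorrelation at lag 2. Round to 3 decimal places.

-0.340

Mean z̄ = (0 − 6 + 0 + 2 − 2 − 5 − 5 + 1 + 8 + 6 − 2)/11 = -0.2727
Numerator Σ_{t=1}^{9}(z_t−z̄)(z_{t+2}−z̄) = -67.4215
Denominator Σ(z_t−z̄)² = 198.1818
r_2 = -67.4215 / 198.1818 = -0.340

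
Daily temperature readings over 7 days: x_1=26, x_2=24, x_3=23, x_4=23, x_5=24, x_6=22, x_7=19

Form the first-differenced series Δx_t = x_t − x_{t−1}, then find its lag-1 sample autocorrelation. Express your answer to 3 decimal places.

0.213

First differences Δx: -2, -1, 0, 1, -2, -3
Mean of differences = -1.1667
Numerator Σ(Δx_t−Δx̄)(Δx_{t+1}−Δx̄) = 2.3056
Denominator Σ(Δx_t−Δx̄)² = 10.8333
r_1(Δx) = 2.3056 / 10.8333 = 0.213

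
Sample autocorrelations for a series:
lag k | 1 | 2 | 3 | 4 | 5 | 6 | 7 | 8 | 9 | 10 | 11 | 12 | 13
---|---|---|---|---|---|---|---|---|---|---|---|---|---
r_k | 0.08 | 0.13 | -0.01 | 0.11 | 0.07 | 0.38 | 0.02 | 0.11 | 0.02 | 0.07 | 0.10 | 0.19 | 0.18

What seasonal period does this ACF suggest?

The largest autocorrelation is r_6 = 0.38, with a weaker echo at lag 12 (0.19); the remaining lags stay at or below 0.18.
The dominant spike at lag 6 indicates a seasonal period of 6.

6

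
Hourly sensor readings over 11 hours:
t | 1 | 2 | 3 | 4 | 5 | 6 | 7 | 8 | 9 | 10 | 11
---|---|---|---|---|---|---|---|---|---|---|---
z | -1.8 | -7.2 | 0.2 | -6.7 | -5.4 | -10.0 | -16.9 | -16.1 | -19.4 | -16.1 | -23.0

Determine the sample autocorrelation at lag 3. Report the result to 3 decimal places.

Mean z̄ = (-1.8 − 7.2 + 0.2 − 6.7 − 5.4 − 10.0 − 16.9 − 16.1 − 19.4 − 16.1 − 23.0)/11 = -11.1273
Numerator Σ_{t=1}^{8}(z_t−z̄)(z_{t+3}−z̄) = 100.9387
Denominator Σ(z_t−z̄)² = 576.5818
r_3 = 100.9387 / 576.5818 = 0.175

0.175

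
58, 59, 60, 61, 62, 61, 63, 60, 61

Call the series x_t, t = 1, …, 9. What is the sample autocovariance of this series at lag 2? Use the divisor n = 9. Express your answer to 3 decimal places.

0.499

Mean x̄ = (58 + 59 + 60 + 61 + 62 + 61 + 63 + 60 + 61)/9 = 60.5556
Σ_{t=1}^{7}(x_t−x̄)(x_{t+2}−x̄) = 4.4938
γ_2 = 4.4938 / 9 = 0.499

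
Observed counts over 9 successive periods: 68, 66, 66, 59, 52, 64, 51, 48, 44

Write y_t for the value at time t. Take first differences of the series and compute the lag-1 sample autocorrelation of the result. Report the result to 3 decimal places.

First differences Δy: -2, 0, -7, -7, 12, -13, -3, -4
Mean of differences = -3.0000
Numerator Σ(Δy_t−Δȳ)(Δy_{t+1}−Δȳ) = -203.0000
Denominator Σ(Δy_t−Δȳ)² = 368.0000
r_1(Δy) = -203.0000 / 368.0000 = -0.552

-0.552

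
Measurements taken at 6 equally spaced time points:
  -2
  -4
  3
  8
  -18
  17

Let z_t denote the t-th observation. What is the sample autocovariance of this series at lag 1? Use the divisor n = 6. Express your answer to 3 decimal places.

-70.519

Mean z̄ = (-2 − 4 + 3 + 8 − 18 + 17)/6 = 0.6667
Σ_{t=1}^{5}(z_t−z̄)(z_{t+1}−z̄) = -423.1111
γ_1 = -423.1111 / 6 = -70.519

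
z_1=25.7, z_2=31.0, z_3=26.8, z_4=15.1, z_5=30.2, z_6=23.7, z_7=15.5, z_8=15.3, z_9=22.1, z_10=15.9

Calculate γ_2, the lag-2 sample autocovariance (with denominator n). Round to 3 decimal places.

Mean z̄ = (25.7 + 31.0 + 26.8 + 15.1 + 30.2 + 23.7 + 15.5 + 15.3 + 22.1 + 15.9)/10 = 22.1300
Σ_{t=1}^{8}(z_t−z̄)(z_{t+2}−z̄) = -40.5118
γ_2 = -40.5118 / 10 = -4.051

-4.051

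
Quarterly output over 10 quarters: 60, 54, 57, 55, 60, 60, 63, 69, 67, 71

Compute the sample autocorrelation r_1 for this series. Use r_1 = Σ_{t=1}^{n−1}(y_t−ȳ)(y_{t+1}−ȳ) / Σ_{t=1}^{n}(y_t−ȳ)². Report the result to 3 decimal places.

Mean ȳ = (60 + 54 + 57 + 55 + 60 + 60 + 63 + 69 + 67 + 71)/10 = 61.6000
Numerator Σ_{t=1}^{9}(y_t−ȳ)(y_{t+1}−ȳ) = 189.4400
Denominator Σ(y_t−ȳ)² = 304.4000
r_1 = 189.4400 / 304.4000 = 0.622

0.622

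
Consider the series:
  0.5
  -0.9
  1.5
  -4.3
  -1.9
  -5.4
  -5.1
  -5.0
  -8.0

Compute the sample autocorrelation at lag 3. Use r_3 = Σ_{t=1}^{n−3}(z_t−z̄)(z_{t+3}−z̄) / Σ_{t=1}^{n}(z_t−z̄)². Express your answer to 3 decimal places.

-0.014

Mean z̄ = (0.5 − 0.9 + 1.5 − 4.3 − 1.9 − 5.4 − 5.1 − 5.0 − 8.0)/9 = -3.1778
Σ(z_t−z̄)(z_{t+3}−z̄) = (-4.1273) + (2.9105) + (-10.3951) + (2.1572) + (-2.3284) + (10.7160) = -1.0670
Denominator Σ(z_t−z̄)² = 78.6956
r_3 = -1.0670 / 78.6956 = -0.014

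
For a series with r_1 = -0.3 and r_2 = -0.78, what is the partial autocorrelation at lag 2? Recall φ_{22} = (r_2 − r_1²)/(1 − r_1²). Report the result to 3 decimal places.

-0.956

φ_{22} = (r_2 − r_1²) / (1 − r_1²)
r_1² = (-0.3)² = 0.09
Numerator = -0.78 − 0.0900 = -0.8700; denominator = 1 − 0.0900 = 0.9100
φ_{22} = -0.8700 / 0.9100 = -0.956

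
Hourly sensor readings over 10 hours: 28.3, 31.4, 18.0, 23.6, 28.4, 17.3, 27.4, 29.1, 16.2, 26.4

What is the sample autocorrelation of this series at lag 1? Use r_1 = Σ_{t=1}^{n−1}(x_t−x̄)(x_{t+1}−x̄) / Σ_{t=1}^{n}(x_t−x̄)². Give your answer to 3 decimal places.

-0.384

Mean x̄ = (28.3 + 31.4 + 18.0 + 23.6 + 28.4 + 17.3 + 27.4 + 29.1 + 16.2 + 26.4)/10 = 24.6100
Numerator Σ_{t=1}^{9}(x_t−x̄)(x_{t+1}−x̄) = -105.3661
Denominator Σ(x_t−x̄)² = 274.1090
r_1 = -105.3661 / 274.1090 = -0.384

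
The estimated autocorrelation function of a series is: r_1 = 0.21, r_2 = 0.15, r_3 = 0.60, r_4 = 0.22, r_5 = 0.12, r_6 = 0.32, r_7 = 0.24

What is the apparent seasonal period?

The largest autocorrelation is r_3 = 0.60, with a weaker echo at lag 6 (0.32); the remaining lags stay at or below 0.24.
The dominant spike at lag 3 indicates a seasonal period of 3.

3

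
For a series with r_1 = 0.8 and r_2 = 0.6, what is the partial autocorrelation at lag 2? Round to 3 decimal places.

φ_{22} = (r_2 − r_1²) / (1 − r_1²)
r_1² = (0.8)² = 0.64
Numerator = 0.6 − 0.6400 = -0.0400; denominator = 1 − 0.6400 = 0.3600
φ_{22} = -0.0400 / 0.3600 = -0.111

-0.111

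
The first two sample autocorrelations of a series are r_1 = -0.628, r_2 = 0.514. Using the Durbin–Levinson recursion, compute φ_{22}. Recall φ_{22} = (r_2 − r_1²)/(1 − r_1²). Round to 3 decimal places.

0.198

φ_{22} = (r_2 − r_1²) / (1 − r_1²)
r_1² = (-0.628)² = 0.394384
Numerator = 0.514 − 0.3944 = 0.1196; denominator = 1 − 0.3944 = 0.6056
φ_{22} = 0.1196 / 0.6056 = 0.198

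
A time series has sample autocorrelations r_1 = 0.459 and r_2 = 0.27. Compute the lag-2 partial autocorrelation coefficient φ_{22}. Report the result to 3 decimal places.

0.075

φ_{22} = (r_2 − r_1²) / (1 − r_1²)
r_1² = (0.459)² = 0.210681
Numerator = 0.27 − 0.2107 = 0.0593; denominator = 1 − 0.2107 = 0.7893
φ_{22} = 0.0593 / 0.7893 = 0.075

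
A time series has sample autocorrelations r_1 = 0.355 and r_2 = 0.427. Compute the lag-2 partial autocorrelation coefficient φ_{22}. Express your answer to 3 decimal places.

φ_{22} = (r_2 − r_1²) / (1 − r_1²)
r_1² = (0.355)² = 0.126025
Numerator = 0.427 − 0.1260 = 0.3010; denominator = 1 − 0.1260 = 0.8740
φ_{22} = 0.3010 / 0.8740 = 0.344

0.344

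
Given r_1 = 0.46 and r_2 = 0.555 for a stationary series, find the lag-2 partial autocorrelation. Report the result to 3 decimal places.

0.436

φ_{22} = (r_2 − r_1²) / (1 − r_1²)
r_1² = (0.46)² = 0.2116
Numerator = 0.555 − 0.2116 = 0.3434; denominator = 1 − 0.2116 = 0.7884
φ_{22} = 0.3434 / 0.7884 = 0.436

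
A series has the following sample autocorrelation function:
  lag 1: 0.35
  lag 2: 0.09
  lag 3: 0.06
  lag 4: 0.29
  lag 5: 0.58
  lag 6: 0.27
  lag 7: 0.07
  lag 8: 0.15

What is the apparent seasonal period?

The largest autocorrelation is r_5 = 0.58; the remaining lags stay at or below 0.35. The elevated value at lag 1 (0.35), dropping to 0.09 at lag 2, reflects decaying short-term dependence rather than seasonality.
The dominant spike at lag 5 indicates a seasonal period of 5.

5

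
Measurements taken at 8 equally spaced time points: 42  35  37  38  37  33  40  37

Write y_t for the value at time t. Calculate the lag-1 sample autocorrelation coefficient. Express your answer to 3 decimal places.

Mean ȳ = (42 + 35 + 37 + 38 + 37 + 33 + 40 + 37)/8 = 37.3750
Deviations from mean: 4.6250, -2.3750, -0.3750, 0.6250, -0.3750, -4.3750, 2.6250, -0.3750
Σ(y_t−ȳ)(y_{t+1}−ȳ) = (-10.9844) + (0.8906) + (-0.2344) + (-0.2344) + (1.6406) + (-11.4844) + (-0.9844) = -21.3906
Denominator Σ(y_t−ȳ)² = 53.8750
r_1 = -21.3906 / 53.8750 = -0.397

-0.397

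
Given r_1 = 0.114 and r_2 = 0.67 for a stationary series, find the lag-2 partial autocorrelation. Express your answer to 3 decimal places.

0.666

φ_{22} = (r_2 − r_1²) / (1 − r_1²)
r_1² = (0.114)² = 0.012996
Numerator = 0.67 − 0.0130 = 0.6570; denominator = 1 − 0.0130 = 0.9870
φ_{22} = 0.6570 / 0.9870 = 0.666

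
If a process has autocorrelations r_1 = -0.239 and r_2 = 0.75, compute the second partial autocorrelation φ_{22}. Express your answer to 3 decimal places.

φ_{22} = (r_2 − r_1²) / (1 − r_1²)
r_1² = (-0.239)² = 0.057121
Numerator = 0.75 − 0.0571 = 0.6929; denominator = 1 − 0.0571 = 0.9429
φ_{22} = 0.6929 / 0.9429 = 0.735

0.735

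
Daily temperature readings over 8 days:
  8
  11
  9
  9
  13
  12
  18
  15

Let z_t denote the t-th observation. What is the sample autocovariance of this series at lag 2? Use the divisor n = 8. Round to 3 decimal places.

2.168

Mean z̄ = (8 + 11 + 9 + 9 + 13 + 12 + 18 + 15)/8 = 11.8750
Σ_{t=1}^{6}(z_t−z̄)(z_{t+2}−z̄) = 17.3438
γ_2 = 17.3438 / 8 = 2.168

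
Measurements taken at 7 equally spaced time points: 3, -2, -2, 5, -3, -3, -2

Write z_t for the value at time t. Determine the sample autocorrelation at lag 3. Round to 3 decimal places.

Mean z̄ = (3 − 2 − 2 + 5 − 3 − 3 − 2)/7 = -0.5714
Deviations from mean: 3.5714, -1.4286, -1.4286, 5.5714, -2.4286, -2.4286, -1.4286
Numerator Σ_{t=1}^{4}(z_t−z̄)(z_{t+3}−z̄) = 18.8776
Denominator Σ(z_t−z̄)² = 61.7143
r_3 = 18.8776 / 61.7143 = 0.306

0.306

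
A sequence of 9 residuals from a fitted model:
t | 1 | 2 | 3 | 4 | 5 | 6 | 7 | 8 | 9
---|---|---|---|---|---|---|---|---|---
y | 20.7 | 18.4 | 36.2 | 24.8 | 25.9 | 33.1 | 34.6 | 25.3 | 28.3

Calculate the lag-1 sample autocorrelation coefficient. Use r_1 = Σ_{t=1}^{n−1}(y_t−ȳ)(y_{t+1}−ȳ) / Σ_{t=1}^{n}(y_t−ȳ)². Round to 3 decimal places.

Mean ȳ = (20.7 + 18.4 + 36.2 + 24.8 + 25.9 + 33.1 + 34.6 + 25.3 + 28.3)/9 = 27.4778
Numerator Σ_{t=1}^{8}(y_t−ȳ)(y_{t+1}−ȳ) = -22.9116
Denominator Σ(y_t−ȳ)² = 301.8356
r_1 = -22.9116 / 301.8356 = -0.076

-0.076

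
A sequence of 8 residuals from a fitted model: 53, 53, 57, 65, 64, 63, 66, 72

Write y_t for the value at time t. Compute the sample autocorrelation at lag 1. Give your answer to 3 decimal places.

Mean ȳ = (53 + 53 + 57 + 65 + 64 + 63 + 66 + 72)/8 = 61.6250
Deviations from mean: -8.6250, -8.6250, -4.6250, 3.3750, 2.3750, 1.3750, 4.3750, 10.3750
Σ(y_t−ȳ)(y_{t+1}−ȳ) = (74.3906) + (39.8906) + (-15.6094) + (8.0156) + (3.2656) + (6.0156) + (45.3906) = 161.3594
Denominator Σ(y_t−ȳ)² = 315.8750
r_1 = 161.3594 / 315.8750 = 0.511

0.511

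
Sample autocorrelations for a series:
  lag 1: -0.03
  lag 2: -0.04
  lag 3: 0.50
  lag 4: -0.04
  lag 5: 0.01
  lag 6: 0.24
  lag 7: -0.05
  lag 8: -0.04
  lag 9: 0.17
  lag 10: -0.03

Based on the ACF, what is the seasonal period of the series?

3

The largest autocorrelation is r_3 = 0.50, with weaker echoes at lags 6 (0.24) and 9 (0.17); the remaining lags stay at or below 0.01.
The dominant spike at lag 3 indicates a seasonal period of 3.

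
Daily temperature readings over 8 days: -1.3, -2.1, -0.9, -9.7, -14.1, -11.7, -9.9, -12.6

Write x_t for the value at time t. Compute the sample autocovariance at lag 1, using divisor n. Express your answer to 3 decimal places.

Mean x̄ = (-1.3 − 2.1 − 0.9 − 9.7 − 14.1 − 11.7 − 9.9 − 12.6)/8 = -7.7875
Σ_{t=1}^{7}(x_t−x̄)(x_{t+1}−x̄) = 118.0998
γ_1 = 118.0998 / 8 = 14.762

14.762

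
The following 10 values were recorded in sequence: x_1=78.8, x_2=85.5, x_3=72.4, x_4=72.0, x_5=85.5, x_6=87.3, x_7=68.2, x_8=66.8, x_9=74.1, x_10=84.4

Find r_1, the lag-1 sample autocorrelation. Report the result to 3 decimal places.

Mean x̄ = (78.8 + 85.5 + 72.4 + 72.0 + 85.5 + 87.3 + 68.2 + 66.8 + 74.1 + 84.4)/10 = 77.5000
Numerator Σ_{t=1}^{9}(x_t−x̄)(x_{t+1}−x̄) = 53.3400
Denominator Σ(x_t−x̄)² = 542.1400
r_1 = 53.3400 / 542.1400 = 0.098

0.098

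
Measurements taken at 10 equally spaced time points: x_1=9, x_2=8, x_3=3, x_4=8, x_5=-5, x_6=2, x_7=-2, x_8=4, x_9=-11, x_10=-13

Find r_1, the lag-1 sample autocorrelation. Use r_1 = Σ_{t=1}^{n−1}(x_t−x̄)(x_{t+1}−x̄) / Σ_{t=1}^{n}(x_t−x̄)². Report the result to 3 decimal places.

Mean x̄ = (9 + 8 + 3 + 8 − 5 + 2 − 2 + 4 − 11 − 13)/10 = 0.3000
Numerator Σ_{t=1}^{9}(x_t−x̄)(x_{t+1}−x̄) = 154.8100
Denominator Σ(x_t−x̄)² = 556.1000
r_1 = 154.8100 / 556.1000 = 0.278

0.278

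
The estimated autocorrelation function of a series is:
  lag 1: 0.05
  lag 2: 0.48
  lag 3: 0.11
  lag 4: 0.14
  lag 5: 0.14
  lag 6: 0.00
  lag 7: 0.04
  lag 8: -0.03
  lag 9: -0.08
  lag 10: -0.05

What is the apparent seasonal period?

2

The largest autocorrelation is r_2 = 0.48; the remaining lags stay at or below 0.14.
The dominant spike at lag 2 indicates a seasonal period of 2.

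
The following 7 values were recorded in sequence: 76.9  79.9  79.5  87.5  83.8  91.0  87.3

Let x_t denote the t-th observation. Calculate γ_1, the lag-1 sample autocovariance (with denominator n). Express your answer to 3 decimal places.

7.604

Mean x̄ = (76.9 + 79.9 + 79.5 + 87.5 + 83.8 + 91.0 + 87.3)/7 = 83.7000
Σ_{t=1}^{6}(x_t−x̄)(x_{t+1}−x̄) = 53.2300
γ_1 = 53.2300 / 7 = 7.604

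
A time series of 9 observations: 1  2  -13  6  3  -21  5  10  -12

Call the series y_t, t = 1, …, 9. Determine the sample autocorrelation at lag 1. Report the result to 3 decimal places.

-0.386

Mean ȳ = (1 + 2 − 13 + 6 + 3 − 21 + 5 + 10 − 12)/9 = -2.1111
Numerator Σ_{t=1}^{8}(y_t−ȳ)(y_{t+1}−ȳ) = -343.3457
Denominator Σ(y_t−ȳ)² = 888.8889
r_1 = -343.3457 / 888.8889 = -0.386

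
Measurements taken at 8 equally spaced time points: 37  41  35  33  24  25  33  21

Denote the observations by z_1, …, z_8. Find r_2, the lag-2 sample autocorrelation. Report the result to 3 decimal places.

Mean z̄ = (37 + 41 + 35 + 33 + 24 + 25 + 33 + 21)/8 = 31.1250
Deviations from mean: 5.8750, 9.8750, 3.8750, 1.8750, -7.1250, -6.1250, 1.8750, -10.1250
Σ(z_t−z̄)(z_{t+2}−z̄) = (22.7656) + (18.5156) + (-27.6094) + (-11.4844) + (-13.3594) + (62.0156) = 50.8438
Denominator Σ(z_t−z̄)² = 344.8750
r_2 = 50.8438 / 344.8750 = 0.147

0.147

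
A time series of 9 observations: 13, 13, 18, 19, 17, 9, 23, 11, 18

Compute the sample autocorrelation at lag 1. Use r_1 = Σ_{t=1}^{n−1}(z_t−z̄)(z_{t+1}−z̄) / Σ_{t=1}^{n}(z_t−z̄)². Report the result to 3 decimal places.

-0.568

Mean z̄ = (13 + 13 + 18 + 19 + 17 + 9 + 23 + 11 + 18)/9 = 15.6667
Numerator Σ_{t=1}^{8}(z_t−z̄)(z_{t+1}−z̄) = -89.7778
Denominator Σ(z_t−z̄)² = 158.0000
r_1 = -89.7778 / 158.0000 = -0.568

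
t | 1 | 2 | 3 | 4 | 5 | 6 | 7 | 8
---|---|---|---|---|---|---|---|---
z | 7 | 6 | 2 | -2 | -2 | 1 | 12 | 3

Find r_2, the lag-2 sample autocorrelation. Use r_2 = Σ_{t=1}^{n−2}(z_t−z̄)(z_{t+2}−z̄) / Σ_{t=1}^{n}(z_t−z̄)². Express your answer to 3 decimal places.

-0.278

Mean z̄ = (7 + 6 + 2 − 2 − 2 + 1 + 12 + 3)/8 = 3.3750
Deviations from mean: 3.6250, 2.6250, -1.3750, -5.3750, -5.3750, -2.3750, 8.6250, -0.3750
Σ(z_t−z̄)(z_{t+2}−z̄) = (-4.9844) + (-14.1094) + (7.3906) + (12.7656) + (-46.3594) + (0.8906) = -44.4063
Denominator Σ(z_t−z̄)² = 159.8750
r_2 = -44.4063 / 159.8750 = -0.278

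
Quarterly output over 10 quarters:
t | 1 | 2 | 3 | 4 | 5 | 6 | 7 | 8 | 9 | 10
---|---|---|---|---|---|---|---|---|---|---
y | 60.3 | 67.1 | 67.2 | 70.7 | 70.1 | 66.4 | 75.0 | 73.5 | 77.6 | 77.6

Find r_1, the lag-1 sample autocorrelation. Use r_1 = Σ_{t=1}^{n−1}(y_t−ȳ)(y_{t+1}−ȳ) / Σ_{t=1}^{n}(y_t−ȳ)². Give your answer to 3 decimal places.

Mean ȳ = (60.3 + 67.1 + 67.2 + 70.7 + 70.1 + 66.4 + 75.0 + 73.5 + 77.6 + 77.6)/10 = 70.5500
Numerator Σ_{t=1}^{9}(y_t−ȳ)(y_{t+1}−ȳ) = 113.3775
Denominator Σ(y_t−ȳ)² = 273.5450
r_1 = 113.3775 / 273.5450 = 0.414

0.414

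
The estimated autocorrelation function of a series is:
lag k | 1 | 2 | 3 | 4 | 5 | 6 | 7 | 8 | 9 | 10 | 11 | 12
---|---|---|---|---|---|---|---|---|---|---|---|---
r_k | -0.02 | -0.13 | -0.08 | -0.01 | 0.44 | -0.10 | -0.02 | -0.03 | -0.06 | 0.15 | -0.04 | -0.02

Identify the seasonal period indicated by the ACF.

The largest autocorrelation is r_5 = 0.44, with a weaker echo at lag 10 (0.15); the remaining lags stay at or below -0.01.
The dominant spike at lag 5 indicates a seasonal period of 5.

5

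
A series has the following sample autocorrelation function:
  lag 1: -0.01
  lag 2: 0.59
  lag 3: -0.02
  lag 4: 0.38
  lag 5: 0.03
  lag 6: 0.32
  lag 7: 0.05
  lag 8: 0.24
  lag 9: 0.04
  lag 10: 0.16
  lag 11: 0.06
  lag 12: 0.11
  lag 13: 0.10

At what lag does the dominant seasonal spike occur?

The largest autocorrelation is r_2 = 0.59, with weaker echoes at lags 4 (0.38), 6 (0.32), 8 (0.24) and 10 (0.16); the remaining lags stay at or below 0.11.
The dominant spike at lag 2 indicates a seasonal period of 2.

2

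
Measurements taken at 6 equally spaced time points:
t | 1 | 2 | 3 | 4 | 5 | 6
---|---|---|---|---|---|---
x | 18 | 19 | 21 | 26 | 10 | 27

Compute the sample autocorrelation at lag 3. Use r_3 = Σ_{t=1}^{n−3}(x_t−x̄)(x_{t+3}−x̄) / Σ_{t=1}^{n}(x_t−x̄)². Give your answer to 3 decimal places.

Mean x̄ = (18 + 19 + 21 + 26 + 10 + 27)/6 = 20.1667
Σ(x_t−x̄)(x_{t+3}−x̄) = (-12.6389) + (11.8611) + (5.6944) = 4.9167
Denominator Σ(x_t−x̄)² = 190.8333
r_3 = 4.9167 / 190.8333 = 0.026

0.026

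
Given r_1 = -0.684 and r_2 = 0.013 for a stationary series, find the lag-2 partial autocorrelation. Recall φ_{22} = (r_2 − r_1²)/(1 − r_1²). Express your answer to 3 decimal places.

-0.855

φ_{22} = (r_2 − r_1²) / (1 − r_1²)
r_1² = (-0.684)² = 0.467856
Numerator = 0.013 − 0.4679 = -0.4549; denominator = 1 − 0.4679 = 0.5321
φ_{22} = -0.4549 / 0.5321 = -0.855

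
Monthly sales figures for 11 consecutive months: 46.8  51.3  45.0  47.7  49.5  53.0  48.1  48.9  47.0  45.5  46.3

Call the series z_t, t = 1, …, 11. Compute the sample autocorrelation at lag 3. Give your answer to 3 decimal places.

Mean z̄ = (46.8 + 51.3 + 45.0 + 47.7 + 49.5 + 53.0 + 48.1 + 48.9 + 47.0 + 45.5 + 46.3)/11 = 48.1000
Numerator Σ_{t=1}^{8}(z_t−z̄)(z_{t+3}−z̄) = -15.9000
Denominator Σ(z_t−z̄)² = 59.5200
r_3 = -15.9000 / 59.5200 = -0.267

-0.267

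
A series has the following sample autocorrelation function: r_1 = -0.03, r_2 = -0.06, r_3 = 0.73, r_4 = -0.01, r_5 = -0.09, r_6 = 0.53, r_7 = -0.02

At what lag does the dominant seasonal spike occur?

The largest autocorrelation is r_3 = 0.73, with a weaker echo at lag 6 (0.53); the remaining lags stay at or below -0.01.
The dominant spike at lag 3 indicates a seasonal period of 3.

3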